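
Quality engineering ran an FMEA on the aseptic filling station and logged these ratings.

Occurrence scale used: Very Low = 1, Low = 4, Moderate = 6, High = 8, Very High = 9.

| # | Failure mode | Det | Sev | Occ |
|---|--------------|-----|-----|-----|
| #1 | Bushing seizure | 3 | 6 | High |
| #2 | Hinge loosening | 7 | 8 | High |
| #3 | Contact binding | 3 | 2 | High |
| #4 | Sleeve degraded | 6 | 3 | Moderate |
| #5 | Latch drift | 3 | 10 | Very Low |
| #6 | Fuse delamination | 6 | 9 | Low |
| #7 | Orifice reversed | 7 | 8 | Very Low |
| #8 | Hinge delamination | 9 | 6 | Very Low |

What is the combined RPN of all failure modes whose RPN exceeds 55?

RPN = Severity × Occurrence × Detection:
  #1: 6 × 8 × 3 = 144
  #2: 8 × 8 × 7 = 448
  #3: 2 × 8 × 3 = 48
  #4: 3 × 6 × 6 = 108
  #5: 10 × 1 × 3 = 30
  #6: 9 × 4 × 6 = 216
  #7: 8 × 1 × 7 = 56
  #8: 6 × 1 × 9 = 54
RPN > 55: #1 (144), #2 (448), #4 (108), #6 (216), #7 (56).
Sum: 144 + 448 + 108 + 216 + 56 = 972.

972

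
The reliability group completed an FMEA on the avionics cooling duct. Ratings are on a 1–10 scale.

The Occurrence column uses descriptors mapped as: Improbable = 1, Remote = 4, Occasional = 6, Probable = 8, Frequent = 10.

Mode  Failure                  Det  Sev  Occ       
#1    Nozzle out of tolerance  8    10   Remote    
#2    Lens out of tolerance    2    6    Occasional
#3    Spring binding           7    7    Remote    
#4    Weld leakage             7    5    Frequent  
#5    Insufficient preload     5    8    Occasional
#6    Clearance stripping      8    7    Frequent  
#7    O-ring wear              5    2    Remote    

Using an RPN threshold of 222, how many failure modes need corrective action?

RPN = Severity × Occurrence × Detection:
  #1: 10 × 4 × 8 = 320
  #2: 6 × 6 × 2 = 72
  #3: 7 × 4 × 7 = 196
  #4: 5 × 10 × 7 = 350
  #5: 8 × 6 × 5 = 240
  #6: 7 × 10 × 8 = 560
  #7: 2 × 4 × 5 = 40
Modes with RPN ≥ 222: #1 (320), #4 (350), #5 (240), #6 (560) → 4.

4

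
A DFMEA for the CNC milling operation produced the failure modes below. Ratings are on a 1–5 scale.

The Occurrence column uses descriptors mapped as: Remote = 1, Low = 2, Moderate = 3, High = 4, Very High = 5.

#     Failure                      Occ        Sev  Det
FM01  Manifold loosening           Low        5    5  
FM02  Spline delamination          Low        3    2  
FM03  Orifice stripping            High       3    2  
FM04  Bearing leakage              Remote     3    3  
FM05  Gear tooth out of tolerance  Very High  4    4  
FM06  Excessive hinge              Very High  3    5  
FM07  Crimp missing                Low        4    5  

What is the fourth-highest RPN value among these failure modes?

40

RPN = Severity × Occurrence × Detection:
  FM01: 5 × 2 × 5 = 50
  FM02: 3 × 2 × 2 = 12
  FM03: 3 × 4 × 2 = 24
  FM04: 3 × 1 × 3 = 9
  FM05: 4 × 5 × 4 = 80
  FM06: 3 × 5 × 5 = 75
  FM07: 4 × 2 × 5 = 40
Sorted descending: 80, 75, 50, 40, 24, 12, 9.
The fourth-highest RPN is 40 (FM07).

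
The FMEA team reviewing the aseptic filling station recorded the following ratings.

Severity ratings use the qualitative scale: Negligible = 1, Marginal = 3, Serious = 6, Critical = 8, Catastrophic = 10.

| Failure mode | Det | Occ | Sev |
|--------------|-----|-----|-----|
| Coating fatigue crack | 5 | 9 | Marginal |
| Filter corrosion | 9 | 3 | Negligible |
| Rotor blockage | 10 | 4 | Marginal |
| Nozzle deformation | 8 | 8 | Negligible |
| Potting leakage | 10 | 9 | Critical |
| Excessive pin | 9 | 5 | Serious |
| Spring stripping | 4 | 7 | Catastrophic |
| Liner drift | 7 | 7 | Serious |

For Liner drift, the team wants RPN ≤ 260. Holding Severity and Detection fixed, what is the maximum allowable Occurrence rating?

Liner drift: S=6, O=7, D=7 → current RPN = 294.
Fixed product = 42. Need 42 × O ≤ 260, so O ≤ 260/42 = 6.19.
Maximum integer Occurrence rating = 6 (gives RPN 252; O=7 would give 294 > 260).

6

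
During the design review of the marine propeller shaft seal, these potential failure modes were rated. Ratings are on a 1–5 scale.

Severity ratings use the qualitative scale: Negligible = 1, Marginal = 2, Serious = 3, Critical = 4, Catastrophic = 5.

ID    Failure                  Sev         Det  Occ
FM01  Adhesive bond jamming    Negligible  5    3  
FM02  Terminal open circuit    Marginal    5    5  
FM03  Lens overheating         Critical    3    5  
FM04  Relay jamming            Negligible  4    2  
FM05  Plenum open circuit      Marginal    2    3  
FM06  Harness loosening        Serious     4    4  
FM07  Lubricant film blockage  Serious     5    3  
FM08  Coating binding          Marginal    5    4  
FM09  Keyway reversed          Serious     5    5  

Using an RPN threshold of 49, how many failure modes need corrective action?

3

RPN = Severity × Occurrence × Detection:
  FM01: 1 × 3 × 5 = 15
  FM02: 2 × 5 × 5 = 50
  FM03: 4 × 5 × 3 = 60
  FM04: 1 × 2 × 4 = 8
  FM05: 2 × 3 × 2 = 12
  FM06: 3 × 4 × 4 = 48
  FM07: 3 × 3 × 5 = 45
  FM08: 2 × 4 × 5 = 40
  FM09: 3 × 5 × 5 = 75
Modes with RPN ≥ 49: FM02 (50), FM03 (60), FM09 (75) → 3.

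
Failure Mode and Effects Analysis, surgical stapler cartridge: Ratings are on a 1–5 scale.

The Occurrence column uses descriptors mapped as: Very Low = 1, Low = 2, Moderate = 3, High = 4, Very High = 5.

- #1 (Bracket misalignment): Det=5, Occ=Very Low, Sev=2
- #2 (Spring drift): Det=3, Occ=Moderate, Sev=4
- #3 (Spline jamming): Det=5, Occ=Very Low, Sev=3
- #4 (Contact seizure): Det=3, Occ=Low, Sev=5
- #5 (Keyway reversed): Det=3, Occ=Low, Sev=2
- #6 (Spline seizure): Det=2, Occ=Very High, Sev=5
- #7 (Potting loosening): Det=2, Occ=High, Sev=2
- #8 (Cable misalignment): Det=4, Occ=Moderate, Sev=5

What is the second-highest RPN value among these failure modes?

50

RPN = Severity × Occurrence × Detection:
  #1: 2 × 1 × 5 = 10
  #2: 4 × 3 × 3 = 36
  #3: 3 × 1 × 5 = 15
  #4: 5 × 2 × 3 = 30
  #5: 2 × 2 × 3 = 12
  #6: 5 × 5 × 2 = 50
  #7: 2 × 4 × 2 = 16
  #8: 5 × 3 × 4 = 60
Sorted descending: 60, 50, 36, 30, 16, 15, 12, 10.
The second-highest RPN is 50 (#6).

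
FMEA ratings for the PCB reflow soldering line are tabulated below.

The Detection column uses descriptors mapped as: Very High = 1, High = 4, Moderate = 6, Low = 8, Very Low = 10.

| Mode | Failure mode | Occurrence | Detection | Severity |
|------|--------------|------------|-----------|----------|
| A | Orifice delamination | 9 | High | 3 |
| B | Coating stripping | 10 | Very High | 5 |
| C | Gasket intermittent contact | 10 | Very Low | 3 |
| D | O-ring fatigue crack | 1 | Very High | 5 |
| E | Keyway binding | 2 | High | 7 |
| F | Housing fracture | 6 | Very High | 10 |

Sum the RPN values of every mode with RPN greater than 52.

RPN = Severity × Occurrence × Detection:
  A: 3 × 9 × 4 = 108
  B: 5 × 10 × 1 = 50
  C: 3 × 10 × 10 = 300
  D: 5 × 1 × 1 = 5
  E: 7 × 2 × 4 = 56
  F: 10 × 6 × 1 = 60
RPN > 52: A (108), C (300), E (56), F (60).
Sum: 108 + 300 + 56 + 60 = 524.

524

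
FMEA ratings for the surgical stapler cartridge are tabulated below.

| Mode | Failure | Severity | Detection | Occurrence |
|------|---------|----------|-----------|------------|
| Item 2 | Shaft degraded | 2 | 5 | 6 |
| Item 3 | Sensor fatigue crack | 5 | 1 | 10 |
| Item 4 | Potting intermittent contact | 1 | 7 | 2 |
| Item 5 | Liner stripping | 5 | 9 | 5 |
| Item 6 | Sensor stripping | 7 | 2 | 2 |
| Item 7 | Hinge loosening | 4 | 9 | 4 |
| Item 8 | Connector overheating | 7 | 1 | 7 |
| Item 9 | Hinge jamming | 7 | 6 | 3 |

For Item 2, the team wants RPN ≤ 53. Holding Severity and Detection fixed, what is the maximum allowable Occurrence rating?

Item 2: S=2, O=6, D=5 → current RPN = 60.
Fixed product = 10. Need 10 × O ≤ 53, so O ≤ 53/10 = 5.30.
Maximum integer Occurrence rating = 5 (gives RPN 50; O=6 would give 60 > 53).

5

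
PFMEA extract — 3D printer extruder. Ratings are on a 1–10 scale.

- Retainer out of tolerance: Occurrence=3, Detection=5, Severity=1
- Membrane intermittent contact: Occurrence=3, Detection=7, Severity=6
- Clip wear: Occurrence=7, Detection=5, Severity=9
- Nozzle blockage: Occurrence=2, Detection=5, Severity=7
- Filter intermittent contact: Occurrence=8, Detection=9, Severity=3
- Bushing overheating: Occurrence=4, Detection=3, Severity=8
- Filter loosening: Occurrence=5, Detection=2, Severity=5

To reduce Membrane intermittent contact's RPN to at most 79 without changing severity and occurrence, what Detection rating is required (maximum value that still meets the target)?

4

Membrane intermittent contact: S=6, O=3, D=7 → current RPN = 126.
Fixed product = 18. Need 18 × D ≤ 79, so D ≤ 79/18 = 4.39.
Maximum integer Detection rating = 4 (gives RPN 72; D=5 would give 90 > 79).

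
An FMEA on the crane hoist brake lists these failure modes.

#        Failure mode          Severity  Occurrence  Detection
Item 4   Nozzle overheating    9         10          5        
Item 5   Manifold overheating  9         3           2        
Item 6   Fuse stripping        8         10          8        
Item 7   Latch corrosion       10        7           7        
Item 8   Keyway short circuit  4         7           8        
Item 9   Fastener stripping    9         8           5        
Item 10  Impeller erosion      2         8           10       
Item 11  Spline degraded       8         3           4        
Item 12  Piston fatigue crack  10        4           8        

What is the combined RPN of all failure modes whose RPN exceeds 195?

2484

RPN = Severity × Occurrence × Detection:
  Item 4: 9 × 10 × 5 = 450
  Item 5: 9 × 3 × 2 = 54
  Item 6: 8 × 10 × 8 = 640
  Item 7: 10 × 7 × 7 = 490
  Item 8: 4 × 7 × 8 = 224
  Item 9: 9 × 8 × 5 = 360
  Item 10: 2 × 8 × 10 = 160
  Item 11: 8 × 3 × 4 = 96
  Item 12: 10 × 4 × 8 = 320
RPN > 195: Item 4 (450), Item 6 (640), Item 7 (490), Item 8 (224), Item 9 (360), Item 12 (320).
Sum: 450 + 640 + 490 + 224 + 360 + 320 = 2484.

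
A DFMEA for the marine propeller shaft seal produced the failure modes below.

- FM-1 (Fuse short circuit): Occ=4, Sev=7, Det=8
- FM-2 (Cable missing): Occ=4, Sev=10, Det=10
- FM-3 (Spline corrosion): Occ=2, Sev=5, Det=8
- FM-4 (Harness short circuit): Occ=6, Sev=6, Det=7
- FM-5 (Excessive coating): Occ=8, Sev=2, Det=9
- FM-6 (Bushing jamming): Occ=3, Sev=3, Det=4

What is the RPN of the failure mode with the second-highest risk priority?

252

RPN = Severity × Occurrence × Detection:
  FM-1: 7 × 4 × 8 = 224
  FM-2: 10 × 4 × 10 = 400
  FM-3: 5 × 2 × 8 = 80
  FM-4: 6 × 6 × 7 = 252
  FM-5: 2 × 8 × 9 = 144
  FM-6: 3 × 3 × 4 = 36
Sorted descending: 400, 252, 224, 144, 80, 36.
The second-highest RPN is 252 (FM-4).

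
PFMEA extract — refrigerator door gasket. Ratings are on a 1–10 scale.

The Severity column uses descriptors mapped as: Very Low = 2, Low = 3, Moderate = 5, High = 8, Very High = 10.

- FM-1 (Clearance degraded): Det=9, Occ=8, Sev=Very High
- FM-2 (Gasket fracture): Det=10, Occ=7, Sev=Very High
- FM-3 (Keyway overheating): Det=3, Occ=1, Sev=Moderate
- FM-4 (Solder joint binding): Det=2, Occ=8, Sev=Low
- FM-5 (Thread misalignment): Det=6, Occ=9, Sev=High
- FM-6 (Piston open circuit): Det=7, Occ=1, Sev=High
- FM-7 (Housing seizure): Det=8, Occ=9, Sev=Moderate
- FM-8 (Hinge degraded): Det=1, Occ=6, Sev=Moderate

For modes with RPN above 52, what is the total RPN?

2268

RPN = Severity × Occurrence × Detection:
  FM-1: 10 × 8 × 9 = 720
  FM-2: 10 × 7 × 10 = 700
  FM-3: 5 × 1 × 3 = 15
  FM-4: 3 × 8 × 2 = 48
  FM-5: 8 × 9 × 6 = 432
  FM-6: 8 × 1 × 7 = 56
  FM-7: 5 × 9 × 8 = 360
  FM-8: 5 × 6 × 1 = 30
RPN > 52: FM-1 (720), FM-2 (700), FM-5 (432), FM-6 (56), FM-7 (360).
Sum: 720 + 700 + 432 + 56 + 360 = 2268.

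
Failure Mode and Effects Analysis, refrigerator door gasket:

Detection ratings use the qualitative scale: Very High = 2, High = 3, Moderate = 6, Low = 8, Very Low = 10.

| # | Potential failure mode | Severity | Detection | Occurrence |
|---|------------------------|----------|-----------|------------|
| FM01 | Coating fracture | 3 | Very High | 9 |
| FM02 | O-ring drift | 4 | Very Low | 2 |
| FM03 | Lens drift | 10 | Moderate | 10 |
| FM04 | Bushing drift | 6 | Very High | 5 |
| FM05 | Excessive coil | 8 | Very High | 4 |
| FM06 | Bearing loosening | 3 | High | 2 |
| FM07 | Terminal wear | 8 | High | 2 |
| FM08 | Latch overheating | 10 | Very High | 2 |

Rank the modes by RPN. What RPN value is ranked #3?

64

RPN = Severity × Occurrence × Detection:
  FM01: 3 × 9 × 2 = 54
  FM02: 4 × 2 × 10 = 80
  FM03: 10 × 10 × 6 = 600
  FM04: 6 × 5 × 2 = 60
  FM05: 8 × 4 × 2 = 64
  FM06: 3 × 2 × 3 = 18
  FM07: 8 × 2 × 3 = 48
  FM08: 10 × 2 × 2 = 40
Sorted descending: 600, 80, 64, 60, 54, 48, 40, 18.
The third-highest RPN is 64 (FM05).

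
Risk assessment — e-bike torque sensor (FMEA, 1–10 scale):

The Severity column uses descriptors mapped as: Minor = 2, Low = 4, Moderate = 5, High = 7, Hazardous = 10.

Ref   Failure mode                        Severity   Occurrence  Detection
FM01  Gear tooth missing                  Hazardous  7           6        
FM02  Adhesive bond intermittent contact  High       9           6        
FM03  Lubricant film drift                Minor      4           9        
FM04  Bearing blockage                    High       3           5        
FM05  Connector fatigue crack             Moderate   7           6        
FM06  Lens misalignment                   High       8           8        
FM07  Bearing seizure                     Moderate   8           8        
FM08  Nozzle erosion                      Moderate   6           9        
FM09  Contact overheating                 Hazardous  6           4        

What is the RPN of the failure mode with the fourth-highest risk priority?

RPN = Severity × Occurrence × Detection:
  FM01: 10 × 7 × 6 = 420
  FM02: 7 × 9 × 6 = 378
  FM03: 2 × 4 × 9 = 72
  FM04: 7 × 3 × 5 = 105
  FM05: 5 × 7 × 6 = 210
  FM06: 7 × 8 × 8 = 448
  FM07: 5 × 8 × 8 = 320
  FM08: 5 × 6 × 9 = 270
  FM09: 10 × 6 × 4 = 240
Sorted descending: 448, 420, 378, 320, 270, 240, 210, 105, 72.
The fourth-highest RPN is 320 (FM07).

320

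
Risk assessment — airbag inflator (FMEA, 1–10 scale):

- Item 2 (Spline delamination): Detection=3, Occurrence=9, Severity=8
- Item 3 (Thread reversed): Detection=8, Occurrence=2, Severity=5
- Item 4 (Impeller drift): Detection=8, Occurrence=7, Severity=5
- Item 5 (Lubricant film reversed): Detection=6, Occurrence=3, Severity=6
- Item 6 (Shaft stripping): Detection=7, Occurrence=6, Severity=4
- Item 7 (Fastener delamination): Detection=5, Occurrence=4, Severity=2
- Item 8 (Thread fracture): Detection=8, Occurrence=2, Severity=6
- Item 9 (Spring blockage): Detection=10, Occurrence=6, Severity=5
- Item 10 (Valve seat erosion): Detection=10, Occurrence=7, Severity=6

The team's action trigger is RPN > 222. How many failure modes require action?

3

RPN = Severity × Occurrence × Detection:
  Item 2: 8 × 9 × 3 = 216
  Item 3: 5 × 2 × 8 = 80
  Item 4: 5 × 7 × 8 = 280
  Item 5: 6 × 3 × 6 = 108
  Item 6: 4 × 6 × 7 = 168
  Item 7: 2 × 4 × 5 = 40
  Item 8: 6 × 2 × 8 = 96
  Item 9: 5 × 6 × 10 = 300
  Item 10: 6 × 7 × 10 = 420
Modes with RPN > 222: Item 4 (280), Item 9 (300), Item 10 (420) → 3.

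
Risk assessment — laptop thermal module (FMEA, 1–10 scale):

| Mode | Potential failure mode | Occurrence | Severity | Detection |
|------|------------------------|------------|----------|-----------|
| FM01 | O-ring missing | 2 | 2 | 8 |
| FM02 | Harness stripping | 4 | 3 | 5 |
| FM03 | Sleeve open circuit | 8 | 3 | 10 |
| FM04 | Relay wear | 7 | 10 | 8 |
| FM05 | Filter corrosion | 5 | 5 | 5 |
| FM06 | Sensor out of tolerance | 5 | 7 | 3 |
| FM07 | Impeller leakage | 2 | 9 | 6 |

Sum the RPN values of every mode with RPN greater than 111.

925

RPN = Severity × Occurrence × Detection:
  FM01: 2 × 2 × 8 = 32
  FM02: 3 × 4 × 5 = 60
  FM03: 3 × 8 × 10 = 240
  FM04: 10 × 7 × 8 = 560
  FM05: 5 × 5 × 5 = 125
  FM06: 7 × 5 × 3 = 105
  FM07: 9 × 2 × 6 = 108
RPN > 111: FM03 (240), FM04 (560), FM05 (125).
Sum: 240 + 560 + 125 = 925.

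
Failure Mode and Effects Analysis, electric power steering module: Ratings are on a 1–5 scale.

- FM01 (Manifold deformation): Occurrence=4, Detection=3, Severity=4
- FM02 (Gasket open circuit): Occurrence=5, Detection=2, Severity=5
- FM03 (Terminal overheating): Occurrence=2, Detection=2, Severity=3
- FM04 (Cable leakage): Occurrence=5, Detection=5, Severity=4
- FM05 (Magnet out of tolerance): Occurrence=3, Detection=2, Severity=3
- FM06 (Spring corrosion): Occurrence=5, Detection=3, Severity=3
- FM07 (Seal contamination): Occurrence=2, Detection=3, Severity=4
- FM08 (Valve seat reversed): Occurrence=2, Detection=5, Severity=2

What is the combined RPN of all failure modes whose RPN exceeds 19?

287

RPN = Severity × Occurrence × Detection:
  FM01: 4 × 4 × 3 = 48
  FM02: 5 × 5 × 2 = 50
  FM03: 3 × 2 × 2 = 12
  FM04: 4 × 5 × 5 = 100
  FM05: 3 × 3 × 2 = 18
  FM06: 3 × 5 × 3 = 45
  FM07: 4 × 2 × 3 = 24
  FM08: 2 × 2 × 5 = 20
RPN > 19: FM01 (48), FM02 (50), FM04 (100), FM06 (45), FM07 (24), FM08 (20).
Sum: 48 + 50 + 100 + 45 + 24 + 20 = 287.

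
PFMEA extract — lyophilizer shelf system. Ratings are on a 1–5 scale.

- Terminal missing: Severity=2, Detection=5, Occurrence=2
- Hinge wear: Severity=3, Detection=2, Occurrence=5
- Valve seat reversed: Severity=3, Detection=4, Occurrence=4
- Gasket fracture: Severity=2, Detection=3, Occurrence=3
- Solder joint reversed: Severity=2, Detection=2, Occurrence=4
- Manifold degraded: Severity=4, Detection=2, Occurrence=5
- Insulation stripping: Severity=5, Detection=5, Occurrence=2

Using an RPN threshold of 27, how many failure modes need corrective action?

4

RPN = Severity × Occurrence × Detection:
  Terminal missing: 2 × 2 × 5 = 20
  Hinge wear: 3 × 5 × 2 = 30
  Valve seat reversed: 3 × 4 × 4 = 48
  Gasket fracture: 2 × 3 × 3 = 18
  Solder joint reversed: 2 × 4 × 2 = 16
  Manifold degraded: 4 × 5 × 2 = 40
  Insulation stripping: 5 × 2 × 5 = 50
Modes with RPN ≥ 27: Hinge wear (30), Valve seat reversed (48), Manifold degraded (40), Insulation stripping (50) → 4.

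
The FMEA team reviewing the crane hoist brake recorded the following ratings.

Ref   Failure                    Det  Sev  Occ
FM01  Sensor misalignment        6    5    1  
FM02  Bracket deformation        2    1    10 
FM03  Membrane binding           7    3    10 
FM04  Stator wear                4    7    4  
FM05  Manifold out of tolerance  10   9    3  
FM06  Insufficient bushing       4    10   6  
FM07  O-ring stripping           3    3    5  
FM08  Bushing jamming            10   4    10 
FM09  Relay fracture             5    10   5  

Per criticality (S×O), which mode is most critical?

Criticality = Severity × Occurrence:
  FM01: 5 × 1 = 5
  FM02: 1 × 10 = 10
  FM03: 3 × 10 = 30
  FM04: 7 × 4 = 28
  FM05: 9 × 3 = 27
  FM06: 10 × 6 = 60
  FM07: 3 × 5 = 15
  FM08: 4 × 10 = 40
  FM09: 10 × 5 = 50
Highest criticality is 60 → FM06.

FM06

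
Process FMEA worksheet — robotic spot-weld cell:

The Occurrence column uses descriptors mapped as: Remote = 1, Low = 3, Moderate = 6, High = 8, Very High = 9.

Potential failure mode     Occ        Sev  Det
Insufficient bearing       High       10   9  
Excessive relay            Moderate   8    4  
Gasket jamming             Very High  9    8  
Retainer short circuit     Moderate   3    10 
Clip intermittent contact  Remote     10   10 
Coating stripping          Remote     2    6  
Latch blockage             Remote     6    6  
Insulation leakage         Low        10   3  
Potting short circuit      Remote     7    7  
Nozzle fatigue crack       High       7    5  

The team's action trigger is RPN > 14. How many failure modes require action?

RPN = Severity × Occurrence × Detection:
  Insufficient bearing: 10 × 8 × 9 = 720
  Excessive relay: 8 × 6 × 4 = 192
  Gasket jamming: 9 × 9 × 8 = 648
  Retainer short circuit: 3 × 6 × 10 = 180
  Clip intermittent contact: 10 × 1 × 10 = 100
  Coating stripping: 2 × 1 × 6 = 12
  Latch blockage: 6 × 1 × 6 = 36
  Insulation leakage: 10 × 3 × 3 = 90
  Potting short circuit: 7 × 1 × 7 = 49
  Nozzle fatigue crack: 7 × 8 × 5 = 280
Modes with RPN > 14: Insufficient bearing (720), Excessive relay (192), Gasket jamming (648), Retainer short circuit (180), Clip intermittent contact (100), Latch blockage (36), Insulation leakage (90), Potting short circuit (49), Nozzle fatigue crack (280) → 9.

9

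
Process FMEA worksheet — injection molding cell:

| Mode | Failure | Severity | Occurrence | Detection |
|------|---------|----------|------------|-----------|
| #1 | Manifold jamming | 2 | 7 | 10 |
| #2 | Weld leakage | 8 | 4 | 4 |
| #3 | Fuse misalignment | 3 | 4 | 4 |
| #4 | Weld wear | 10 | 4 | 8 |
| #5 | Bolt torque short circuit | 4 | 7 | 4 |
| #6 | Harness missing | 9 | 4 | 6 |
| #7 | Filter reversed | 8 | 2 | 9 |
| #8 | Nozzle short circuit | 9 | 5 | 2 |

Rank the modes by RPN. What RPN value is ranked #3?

144

RPN = Severity × Occurrence × Detection:
  #1: 2 × 7 × 10 = 140
  #2: 8 × 4 × 4 = 128
  #3: 3 × 4 × 4 = 48
  #4: 10 × 4 × 8 = 320
  #5: 4 × 7 × 4 = 112
  #6: 9 × 4 × 6 = 216
  #7: 8 × 2 × 9 = 144
  #8: 9 × 5 × 2 = 90
Sorted descending: 320, 216, 144, 140, 128, 112, 90, 48.
The third-highest RPN is 144 (#7).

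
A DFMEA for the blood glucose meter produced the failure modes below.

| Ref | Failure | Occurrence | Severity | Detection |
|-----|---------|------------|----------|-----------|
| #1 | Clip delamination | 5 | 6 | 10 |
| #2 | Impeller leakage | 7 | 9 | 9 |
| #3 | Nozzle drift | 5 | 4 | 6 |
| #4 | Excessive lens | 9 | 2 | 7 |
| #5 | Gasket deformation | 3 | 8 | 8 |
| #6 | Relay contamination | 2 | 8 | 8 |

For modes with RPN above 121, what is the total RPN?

RPN = Severity × Occurrence × Detection:
  #1: 6 × 5 × 10 = 300
  #2: 9 × 7 × 9 = 567
  #3: 4 × 5 × 6 = 120
  #4: 2 × 9 × 7 = 126
  #5: 8 × 3 × 8 = 192
  #6: 8 × 2 × 8 = 128
RPN > 121: #1 (300), #2 (567), #4 (126), #5 (192), #6 (128).
Sum: 300 + 567 + 126 + 192 + 128 = 1313.

1313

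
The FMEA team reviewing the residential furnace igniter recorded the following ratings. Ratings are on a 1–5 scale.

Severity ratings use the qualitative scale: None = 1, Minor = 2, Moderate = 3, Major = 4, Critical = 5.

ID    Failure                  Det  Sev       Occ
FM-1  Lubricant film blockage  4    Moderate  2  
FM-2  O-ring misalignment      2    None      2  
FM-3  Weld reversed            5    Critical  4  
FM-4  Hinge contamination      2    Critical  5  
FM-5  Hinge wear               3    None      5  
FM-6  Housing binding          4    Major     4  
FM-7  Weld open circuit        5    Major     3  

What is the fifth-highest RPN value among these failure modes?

24

RPN = Severity × Occurrence × Detection:
  FM-1: 3 × 2 × 4 = 24
  FM-2: 1 × 2 × 2 = 4
  FM-3: 5 × 4 × 5 = 100
  FM-4: 5 × 5 × 2 = 50
  FM-5: 1 × 5 × 3 = 15
  FM-6: 4 × 4 × 4 = 64
  FM-7: 4 × 3 × 5 = 60
Sorted descending: 100, 64, 60, 50, 24, 15, 4.
The fifth-highest RPN is 24 (FM-1).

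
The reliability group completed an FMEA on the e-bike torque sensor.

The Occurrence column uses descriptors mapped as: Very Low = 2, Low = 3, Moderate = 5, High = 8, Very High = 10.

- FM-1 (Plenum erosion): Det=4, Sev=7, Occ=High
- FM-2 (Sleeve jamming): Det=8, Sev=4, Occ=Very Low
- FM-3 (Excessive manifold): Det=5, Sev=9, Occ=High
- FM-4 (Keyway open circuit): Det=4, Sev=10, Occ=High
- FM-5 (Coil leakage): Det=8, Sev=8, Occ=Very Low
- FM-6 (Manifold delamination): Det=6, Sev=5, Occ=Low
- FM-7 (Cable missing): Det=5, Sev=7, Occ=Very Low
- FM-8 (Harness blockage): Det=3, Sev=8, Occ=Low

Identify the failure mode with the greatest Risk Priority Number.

RPN = Severity × Occurrence × Detection:
  FM-1: 7 × 8 × 4 = 224
  FM-2: 4 × 2 × 8 = 64
  FM-3: 9 × 8 × 5 = 360
  FM-4: 10 × 8 × 4 = 320
  FM-5: 8 × 2 × 8 = 128
  FM-6: 5 × 3 × 6 = 90
  FM-7: 7 × 2 × 5 = 70
  FM-8: 8 × 3 × 3 = 72
Highest RPN is 360 → FM-3.

FM-3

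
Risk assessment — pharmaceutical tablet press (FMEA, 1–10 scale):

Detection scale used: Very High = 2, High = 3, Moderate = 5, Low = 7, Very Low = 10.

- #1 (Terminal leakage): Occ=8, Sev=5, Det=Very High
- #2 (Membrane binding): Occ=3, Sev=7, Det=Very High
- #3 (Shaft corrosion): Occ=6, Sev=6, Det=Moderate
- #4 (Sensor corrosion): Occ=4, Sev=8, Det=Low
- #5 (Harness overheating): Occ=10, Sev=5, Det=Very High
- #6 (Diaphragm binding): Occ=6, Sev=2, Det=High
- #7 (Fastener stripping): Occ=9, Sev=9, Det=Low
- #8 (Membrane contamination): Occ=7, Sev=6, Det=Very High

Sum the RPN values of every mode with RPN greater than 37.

RPN = Severity × Occurrence × Detection:
  #1: 5 × 8 × 2 = 80
  #2: 7 × 3 × 2 = 42
  #3: 6 × 6 × 5 = 180
  #4: 8 × 4 × 7 = 224
  #5: 5 × 10 × 2 = 100
  #6: 2 × 6 × 3 = 36
  #7: 9 × 9 × 7 = 567
  #8: 6 × 7 × 2 = 84
RPN > 37: #1 (80), #2 (42), #3 (180), #4 (224), #5 (100), #7 (567), #8 (84).
Sum: 80 + 42 + 180 + 224 + 100 + 567 + 84 = 1277.

1277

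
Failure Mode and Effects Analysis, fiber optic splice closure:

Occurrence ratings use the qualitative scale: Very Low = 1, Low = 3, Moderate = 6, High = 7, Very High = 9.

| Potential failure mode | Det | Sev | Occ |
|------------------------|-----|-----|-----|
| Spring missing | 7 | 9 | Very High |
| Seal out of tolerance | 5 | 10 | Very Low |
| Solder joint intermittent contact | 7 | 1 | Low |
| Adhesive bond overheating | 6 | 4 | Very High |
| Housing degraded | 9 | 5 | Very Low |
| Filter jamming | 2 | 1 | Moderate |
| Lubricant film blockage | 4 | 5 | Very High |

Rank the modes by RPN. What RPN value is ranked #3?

180

RPN = Severity × Occurrence × Detection:
  Spring missing: 9 × 9 × 7 = 567
  Seal out of tolerance: 10 × 1 × 5 = 50
  Solder joint intermittent contact: 1 × 3 × 7 = 21
  Adhesive bond overheating: 4 × 9 × 6 = 216
  Housing degraded: 5 × 1 × 9 = 45
  Filter jamming: 1 × 6 × 2 = 12
  Lubricant film blockage: 5 × 9 × 4 = 180
Sorted descending: 567, 216, 180, 50, 45, 21, 12.
The third-highest RPN is 180 (Lubricant film blockage).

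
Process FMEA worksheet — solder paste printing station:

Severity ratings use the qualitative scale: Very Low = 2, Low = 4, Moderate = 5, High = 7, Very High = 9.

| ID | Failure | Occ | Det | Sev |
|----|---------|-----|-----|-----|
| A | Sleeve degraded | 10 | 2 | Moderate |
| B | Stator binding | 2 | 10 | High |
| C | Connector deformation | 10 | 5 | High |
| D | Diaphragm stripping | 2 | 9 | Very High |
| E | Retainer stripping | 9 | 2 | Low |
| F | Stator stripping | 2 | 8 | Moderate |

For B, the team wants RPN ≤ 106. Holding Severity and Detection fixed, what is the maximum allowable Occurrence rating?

B: S=7, O=2, D=10 → current RPN = 140.
Fixed product = 70. Need 70 × O ≤ 106, so O ≤ 106/70 = 1.51.
Maximum integer Occurrence rating = 1 (gives RPN 70; O=2 would give 140 > 106).

1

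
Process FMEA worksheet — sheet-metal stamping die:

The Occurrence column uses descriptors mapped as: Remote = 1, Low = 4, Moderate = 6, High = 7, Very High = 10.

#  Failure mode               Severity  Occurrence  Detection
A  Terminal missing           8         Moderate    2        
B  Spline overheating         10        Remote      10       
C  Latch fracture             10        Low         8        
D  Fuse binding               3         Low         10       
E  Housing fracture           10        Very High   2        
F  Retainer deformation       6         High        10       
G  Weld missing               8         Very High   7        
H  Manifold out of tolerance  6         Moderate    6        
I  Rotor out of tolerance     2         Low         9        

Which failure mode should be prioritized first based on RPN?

RPN = Severity × Occurrence × Detection:
  A: 8 × 6 × 2 = 96
  B: 10 × 1 × 10 = 100
  C: 10 × 4 × 8 = 320
  D: 3 × 4 × 10 = 120
  E: 10 × 10 × 2 = 200
  F: 6 × 7 × 10 = 420
  G: 8 × 10 × 7 = 560
  H: 6 × 6 × 6 = 216
  I: 2 × 4 × 9 = 72
Highest RPN is 560 → G.

G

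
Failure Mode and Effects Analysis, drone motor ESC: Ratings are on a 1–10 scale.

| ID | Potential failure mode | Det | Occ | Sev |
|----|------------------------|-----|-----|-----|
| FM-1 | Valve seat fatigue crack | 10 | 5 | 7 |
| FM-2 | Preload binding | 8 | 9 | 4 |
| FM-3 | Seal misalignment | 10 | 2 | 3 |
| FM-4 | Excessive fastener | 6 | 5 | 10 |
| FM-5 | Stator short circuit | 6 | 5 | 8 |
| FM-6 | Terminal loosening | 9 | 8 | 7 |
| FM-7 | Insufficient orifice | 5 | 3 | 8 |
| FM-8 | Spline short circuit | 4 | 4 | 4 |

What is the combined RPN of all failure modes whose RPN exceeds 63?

1866

RPN = Severity × Occurrence × Detection:
  FM-1: 7 × 5 × 10 = 350
  FM-2: 4 × 9 × 8 = 288
  FM-3: 3 × 2 × 10 = 60
  FM-4: 10 × 5 × 6 = 300
  FM-5: 8 × 5 × 6 = 240
  FM-6: 7 × 8 × 9 = 504
  FM-7: 8 × 3 × 5 = 120
  FM-8: 4 × 4 × 4 = 64
RPN > 63: FM-1 (350), FM-2 (288), FM-4 (300), FM-5 (240), FM-6 (504), FM-7 (120), FM-8 (64).
Sum: 350 + 288 + 300 + 240 + 504 + 120 + 64 = 1866.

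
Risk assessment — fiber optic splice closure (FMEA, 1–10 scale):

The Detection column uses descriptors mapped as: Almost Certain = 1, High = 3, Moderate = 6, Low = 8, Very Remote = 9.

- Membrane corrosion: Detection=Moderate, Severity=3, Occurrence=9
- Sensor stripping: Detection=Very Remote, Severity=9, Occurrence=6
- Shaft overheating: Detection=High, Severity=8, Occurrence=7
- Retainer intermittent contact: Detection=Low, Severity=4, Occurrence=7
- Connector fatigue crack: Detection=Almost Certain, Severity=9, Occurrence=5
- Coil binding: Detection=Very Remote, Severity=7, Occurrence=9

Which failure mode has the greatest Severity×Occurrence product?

Coil binding

Criticality = Severity × Occurrence:
  Membrane corrosion: 3 × 9 = 27
  Sensor stripping: 9 × 6 = 54
  Shaft overheating: 8 × 7 = 56
  Retainer intermittent contact: 4 × 7 = 28
  Connector fatigue crack: 9 × 5 = 45
  Coil binding: 7 × 9 = 63
Highest criticality is 63 → Coil binding.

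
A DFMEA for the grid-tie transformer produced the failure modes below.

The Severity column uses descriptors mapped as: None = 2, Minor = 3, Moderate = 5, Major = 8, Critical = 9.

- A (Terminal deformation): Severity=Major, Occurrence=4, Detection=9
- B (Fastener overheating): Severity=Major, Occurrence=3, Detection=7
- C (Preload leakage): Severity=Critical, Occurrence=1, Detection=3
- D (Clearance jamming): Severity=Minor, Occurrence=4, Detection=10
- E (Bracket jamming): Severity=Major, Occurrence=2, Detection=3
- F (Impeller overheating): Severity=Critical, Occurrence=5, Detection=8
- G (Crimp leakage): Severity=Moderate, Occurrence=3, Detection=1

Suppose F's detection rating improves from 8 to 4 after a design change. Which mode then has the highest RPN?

A

RPN = Severity × Occurrence × Detection:
  A: 8 × 4 × 9 = 288
  B: 8 × 3 × 7 = 168
  C: 9 × 1 × 3 = 27
  D: 3 × 4 × 10 = 120
  E: 8 × 2 × 3 = 48
  F: 9 × 5 × 8 = 360
  G: 5 × 3 × 1 = 15
After action: F → 9 × 5 × 4 = 180.
Revised RPNs: A=288, F=180, B=168, D=120, E=48, C=27, G=15.
Highest is now A (288).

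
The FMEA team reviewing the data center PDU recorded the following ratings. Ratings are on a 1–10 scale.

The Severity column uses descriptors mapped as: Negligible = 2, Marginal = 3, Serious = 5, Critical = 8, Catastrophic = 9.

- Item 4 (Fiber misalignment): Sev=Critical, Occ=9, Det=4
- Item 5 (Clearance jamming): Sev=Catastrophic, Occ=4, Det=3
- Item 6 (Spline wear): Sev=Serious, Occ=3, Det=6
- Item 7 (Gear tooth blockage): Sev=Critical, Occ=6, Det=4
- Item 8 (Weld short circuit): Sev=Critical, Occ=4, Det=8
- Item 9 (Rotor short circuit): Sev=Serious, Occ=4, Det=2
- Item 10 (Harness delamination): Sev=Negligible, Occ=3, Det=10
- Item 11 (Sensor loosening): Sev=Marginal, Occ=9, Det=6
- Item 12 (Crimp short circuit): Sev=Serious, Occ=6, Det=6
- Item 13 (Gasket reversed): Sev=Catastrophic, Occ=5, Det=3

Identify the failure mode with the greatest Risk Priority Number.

RPN = Severity × Occurrence × Detection:
  Item 4: 8 × 9 × 4 = 288
  Item 5: 9 × 4 × 3 = 108
  Item 6: 5 × 3 × 6 = 90
  Item 7: 8 × 6 × 4 = 192
  Item 8: 8 × 4 × 8 = 256
  Item 9: 5 × 4 × 2 = 40
  Item 10: 2 × 3 × 10 = 60
  Item 11: 3 × 9 × 6 = 162
  Item 12: 5 × 6 × 6 = 180
  Item 13: 9 × 5 × 3 = 135
Highest RPN is 288 → Item 4.

Item 4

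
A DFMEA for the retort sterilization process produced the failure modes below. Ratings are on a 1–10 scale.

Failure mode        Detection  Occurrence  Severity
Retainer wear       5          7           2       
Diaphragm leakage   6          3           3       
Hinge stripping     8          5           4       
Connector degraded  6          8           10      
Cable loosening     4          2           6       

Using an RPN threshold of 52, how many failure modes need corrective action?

4

RPN = Severity × Occurrence × Detection:
  Retainer wear: 2 × 7 × 5 = 70
  Diaphragm leakage: 3 × 3 × 6 = 54
  Hinge stripping: 4 × 5 × 8 = 160
  Connector degraded: 10 × 8 × 6 = 480
  Cable loosening: 6 × 2 × 4 = 48
Modes with RPN ≥ 52: Retainer wear (70), Diaphragm leakage (54), Hinge stripping (160), Connector degraded (480) → 4.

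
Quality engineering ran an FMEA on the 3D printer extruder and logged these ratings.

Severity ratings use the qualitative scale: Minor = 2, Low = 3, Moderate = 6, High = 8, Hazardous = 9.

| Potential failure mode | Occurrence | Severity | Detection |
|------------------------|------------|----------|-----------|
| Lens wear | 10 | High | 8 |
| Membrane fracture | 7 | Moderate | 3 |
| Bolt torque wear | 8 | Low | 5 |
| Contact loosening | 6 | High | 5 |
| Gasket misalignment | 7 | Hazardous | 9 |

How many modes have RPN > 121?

4

RPN = Severity × Occurrence × Detection:
  Lens wear: 8 × 10 × 8 = 640
  Membrane fracture: 6 × 7 × 3 = 126
  Bolt torque wear: 3 × 8 × 5 = 120
  Contact loosening: 8 × 6 × 5 = 240
  Gasket misalignment: 9 × 7 × 9 = 567
Modes with RPN > 121: Lens wear (640), Membrane fracture (126), Contact loosening (240), Gasket misalignment (567) → 4.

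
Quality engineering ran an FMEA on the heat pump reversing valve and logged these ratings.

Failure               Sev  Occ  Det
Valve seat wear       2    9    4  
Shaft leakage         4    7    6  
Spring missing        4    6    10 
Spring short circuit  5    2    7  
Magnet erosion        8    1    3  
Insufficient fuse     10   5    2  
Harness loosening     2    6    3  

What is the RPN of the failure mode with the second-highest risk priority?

RPN = Severity × Occurrence × Detection:
  Valve seat wear: 2 × 9 × 4 = 72
  Shaft leakage: 4 × 7 × 6 = 168
  Spring missing: 4 × 6 × 10 = 240
  Spring short circuit: 5 × 2 × 7 = 70
  Magnet erosion: 8 × 1 × 3 = 24
  Insufficient fuse: 10 × 5 × 2 = 100
  Harness loosening: 2 × 6 × 3 = 36
Sorted descending: 240, 168, 100, 72, 70, 36, 24.
The second-highest RPN is 168 (Shaft leakage).

168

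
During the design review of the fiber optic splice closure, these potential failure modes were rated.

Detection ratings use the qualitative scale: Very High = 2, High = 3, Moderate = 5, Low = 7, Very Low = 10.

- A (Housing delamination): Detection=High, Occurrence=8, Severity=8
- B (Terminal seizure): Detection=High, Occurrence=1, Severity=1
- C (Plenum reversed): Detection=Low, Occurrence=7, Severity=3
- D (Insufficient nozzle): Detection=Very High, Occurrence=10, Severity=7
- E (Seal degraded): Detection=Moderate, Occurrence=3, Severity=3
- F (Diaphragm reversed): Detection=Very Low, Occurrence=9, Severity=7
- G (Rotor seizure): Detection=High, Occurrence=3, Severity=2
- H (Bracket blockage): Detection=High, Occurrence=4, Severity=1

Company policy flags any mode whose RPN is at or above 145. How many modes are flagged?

3

RPN = Severity × Occurrence × Detection:
  A: 8 × 8 × 3 = 192
  B: 1 × 1 × 3 = 3
  C: 3 × 7 × 7 = 147
  D: 7 × 10 × 2 = 140
  E: 3 × 3 × 5 = 45
  F: 7 × 9 × 10 = 630
  G: 2 × 3 × 3 = 18
  H: 1 × 4 × 3 = 12
Modes with RPN ≥ 145: A (192), C (147), F (630) → 3.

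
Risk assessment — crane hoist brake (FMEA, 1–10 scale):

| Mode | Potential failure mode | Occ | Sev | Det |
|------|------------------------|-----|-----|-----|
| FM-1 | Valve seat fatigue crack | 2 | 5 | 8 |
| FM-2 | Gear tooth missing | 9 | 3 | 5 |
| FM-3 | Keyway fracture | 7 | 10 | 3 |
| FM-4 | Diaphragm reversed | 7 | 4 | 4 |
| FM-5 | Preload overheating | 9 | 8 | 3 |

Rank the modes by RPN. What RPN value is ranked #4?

112

RPN = Severity × Occurrence × Detection:
  FM-1: 5 × 2 × 8 = 80
  FM-2: 3 × 9 × 5 = 135
  FM-3: 10 × 7 × 3 = 210
  FM-4: 4 × 7 × 4 = 112
  FM-5: 8 × 9 × 3 = 216
Sorted descending: 216, 210, 135, 112, 80.
The fourth-highest RPN is 112 (FM-4).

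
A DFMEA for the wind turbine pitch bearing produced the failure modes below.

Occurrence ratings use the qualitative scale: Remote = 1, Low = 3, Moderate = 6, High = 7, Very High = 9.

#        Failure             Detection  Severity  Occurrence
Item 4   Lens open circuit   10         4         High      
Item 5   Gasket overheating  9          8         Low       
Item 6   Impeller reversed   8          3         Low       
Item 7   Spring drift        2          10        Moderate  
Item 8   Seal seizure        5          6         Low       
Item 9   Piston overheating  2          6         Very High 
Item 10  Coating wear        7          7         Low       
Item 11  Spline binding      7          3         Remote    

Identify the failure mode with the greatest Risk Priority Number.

RPN = Severity × Occurrence × Detection:
  Item 4: 4 × 7 × 10 = 280
  Item 5: 8 × 3 × 9 = 216
  Item 6: 3 × 3 × 8 = 72
  Item 7: 10 × 6 × 2 = 120
  Item 8: 6 × 3 × 5 = 90
  Item 9: 6 × 9 × 2 = 108
  Item 10: 7 × 3 × 7 = 147
  Item 11: 3 × 1 × 7 = 21
Highest RPN is 280 → Item 4.

Item 4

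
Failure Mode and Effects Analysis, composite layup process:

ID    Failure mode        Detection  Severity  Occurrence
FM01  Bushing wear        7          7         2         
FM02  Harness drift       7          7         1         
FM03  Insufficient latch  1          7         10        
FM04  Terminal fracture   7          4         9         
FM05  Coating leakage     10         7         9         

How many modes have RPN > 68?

RPN = Severity × Occurrence × Detection:
  FM01: 7 × 2 × 7 = 98
  FM02: 7 × 1 × 7 = 49
  FM03: 7 × 10 × 1 = 70
  FM04: 4 × 9 × 7 = 252
  FM05: 7 × 9 × 10 = 630
Modes with RPN > 68: FM01 (98), FM03 (70), FM04 (252), FM05 (630) → 4.

4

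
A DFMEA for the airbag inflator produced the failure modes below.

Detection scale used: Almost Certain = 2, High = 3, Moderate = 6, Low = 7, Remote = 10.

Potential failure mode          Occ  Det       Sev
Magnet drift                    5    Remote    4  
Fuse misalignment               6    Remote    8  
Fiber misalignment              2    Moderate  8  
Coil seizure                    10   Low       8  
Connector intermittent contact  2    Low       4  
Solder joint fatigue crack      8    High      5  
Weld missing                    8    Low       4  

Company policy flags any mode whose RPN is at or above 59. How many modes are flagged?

6

RPN = Severity × Occurrence × Detection:
  Magnet drift: 4 × 5 × 10 = 200
  Fuse misalignment: 8 × 6 × 10 = 480
  Fiber misalignment: 8 × 2 × 6 = 96
  Coil seizure: 8 × 10 × 7 = 560
  Connector intermittent contact: 4 × 2 × 7 = 56
  Solder joint fatigue crack: 5 × 8 × 3 = 120
  Weld missing: 4 × 8 × 7 = 224
Modes with RPN ≥ 59: Magnet drift (200), Fuse misalignment (480), Fiber misalignment (96), Coil seizure (560), Solder joint fatigue crack (120), Weld missing (224) → 6.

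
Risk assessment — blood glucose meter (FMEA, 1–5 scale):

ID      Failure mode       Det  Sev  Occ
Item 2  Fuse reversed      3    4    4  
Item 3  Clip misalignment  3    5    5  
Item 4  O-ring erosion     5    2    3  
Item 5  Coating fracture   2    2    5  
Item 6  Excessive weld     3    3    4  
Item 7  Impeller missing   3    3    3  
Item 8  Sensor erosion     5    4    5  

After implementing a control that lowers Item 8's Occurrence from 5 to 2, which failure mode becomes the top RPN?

RPN = Severity × Occurrence × Detection:
  Item 2: 4 × 4 × 3 = 48
  Item 3: 5 × 5 × 3 = 75
  Item 4: 2 × 3 × 5 = 30
  Item 5: 2 × 5 × 2 = 20
  Item 6: 3 × 4 × 3 = 36
  Item 7: 3 × 3 × 3 = 27
  Item 8: 4 × 5 × 5 = 100
After action: Item 8 → 4 × 2 × 5 = 40.
Revised RPNs: Item 3=75, Item 2=48, Item 8=40, Item 6=36, Item 4=30, Item 7=27, Item 5=20.
Highest is now Item 3 (75).

Item 3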